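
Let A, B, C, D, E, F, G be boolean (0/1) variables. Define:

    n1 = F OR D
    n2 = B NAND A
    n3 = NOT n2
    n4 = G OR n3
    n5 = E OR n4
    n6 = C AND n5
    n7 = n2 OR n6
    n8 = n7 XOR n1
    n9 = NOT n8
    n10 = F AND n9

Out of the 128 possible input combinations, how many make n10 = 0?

72

n10 = F AND n9 must be 0, so at least one of F, n9 is 0.
Enumerating the 128 input combinations, 72 give n10 = 0 and 56 give n10 = 1.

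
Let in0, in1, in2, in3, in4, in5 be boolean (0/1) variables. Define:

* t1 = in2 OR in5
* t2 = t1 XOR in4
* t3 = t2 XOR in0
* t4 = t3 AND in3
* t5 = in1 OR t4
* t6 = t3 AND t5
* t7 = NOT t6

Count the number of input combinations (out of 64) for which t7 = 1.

40

t7 = NOT t6 must be 1, so t6 = 0.
t6 = t3 AND t5 must be 0, so at least one of t3, t5 is 0.
Enumerating the 64 input combinations, 40 give t7 = 1 and 24 give t7 = 0.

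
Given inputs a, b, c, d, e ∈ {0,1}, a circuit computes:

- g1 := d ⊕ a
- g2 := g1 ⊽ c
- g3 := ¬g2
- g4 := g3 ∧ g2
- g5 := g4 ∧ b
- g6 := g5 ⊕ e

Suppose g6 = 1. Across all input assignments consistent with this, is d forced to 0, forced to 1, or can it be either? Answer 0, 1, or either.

Both values of d occur among assignments with g6 = 1:
  d=0: a=0, b=0, c=0, d=0, e=1
  d=1: a=0, b=0, c=0, d=1, e=1

either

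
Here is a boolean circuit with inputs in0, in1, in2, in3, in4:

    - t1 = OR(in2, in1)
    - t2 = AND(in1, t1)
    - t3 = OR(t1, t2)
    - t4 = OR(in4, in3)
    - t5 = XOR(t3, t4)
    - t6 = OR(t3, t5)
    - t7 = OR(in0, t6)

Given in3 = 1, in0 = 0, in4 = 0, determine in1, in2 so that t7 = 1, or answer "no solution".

in1=1, in2=0

t7 = OR(in0, t6) must be 1, so at least one of in0, t6 is 1.
Check with in3 = 1, in0 = 0, in4 = 0 and in1=1, in2=0:
t1 = OR(in2, in1) = OR(0, 1) = 1
t2 = AND(in1, t1) = AND(1, 1) = 1
t3 = OR(t1, t2) = OR(1, 1) = 1
t4 = OR(in4, in3) = OR(0, 1) = 1
t5 = XOR(t3, t4) = XOR(1, 1) = 0
t6 = OR(t3, t5) = OR(1, 0) = 1
t7 = OR(in0, t6) = OR(0, 1) = 1
So t7 = 1.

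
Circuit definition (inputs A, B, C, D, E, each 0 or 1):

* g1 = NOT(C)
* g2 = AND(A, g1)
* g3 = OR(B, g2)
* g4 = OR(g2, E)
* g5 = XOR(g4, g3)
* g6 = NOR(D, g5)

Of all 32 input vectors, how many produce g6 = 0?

22

g6 = NOR(D, g5) must be 0, so at least one of D, g5 is 1.
Enumerating the 32 input combinations, 22 give g6 = 0 and 10 give g6 = 1.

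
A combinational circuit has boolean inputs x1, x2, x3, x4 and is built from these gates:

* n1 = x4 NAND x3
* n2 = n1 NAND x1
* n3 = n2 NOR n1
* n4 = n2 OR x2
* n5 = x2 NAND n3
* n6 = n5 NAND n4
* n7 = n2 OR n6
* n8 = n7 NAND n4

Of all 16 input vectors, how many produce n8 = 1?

6

n8 = n7 NAND n4 must be 1, so at least one of n7, n4 is 0.
Satisfying assignments:
  x1=1, x2=0, x3=0, x4=0
  x1=1, x2=0, x3=0, x4=1
  x1=1, x2=0, x3=1, x4=0
  x1=1, x2=1, x3=0, x4=0
  x1=1, x2=1, x3=0, x4=1
  x1=1, x2=1, x3=1, x4=0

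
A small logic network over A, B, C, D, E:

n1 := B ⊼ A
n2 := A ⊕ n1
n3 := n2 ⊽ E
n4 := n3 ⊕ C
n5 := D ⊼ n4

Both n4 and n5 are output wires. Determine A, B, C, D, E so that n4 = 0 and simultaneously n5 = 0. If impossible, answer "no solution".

Across all 32 input combinations, none give both n4 = 0 and n5 = 0.

no solution exists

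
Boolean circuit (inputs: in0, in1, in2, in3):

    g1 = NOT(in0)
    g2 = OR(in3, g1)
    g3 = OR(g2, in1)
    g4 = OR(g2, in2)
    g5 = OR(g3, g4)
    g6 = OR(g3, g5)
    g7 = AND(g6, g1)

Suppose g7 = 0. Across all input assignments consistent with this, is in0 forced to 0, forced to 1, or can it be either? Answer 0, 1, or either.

1

g7 = AND(g6, g1) must be 0, so at least one of g6, g1 is 0.
Every assignment with g7 = 0 has in0 = 1; there are 8 such assignment(s).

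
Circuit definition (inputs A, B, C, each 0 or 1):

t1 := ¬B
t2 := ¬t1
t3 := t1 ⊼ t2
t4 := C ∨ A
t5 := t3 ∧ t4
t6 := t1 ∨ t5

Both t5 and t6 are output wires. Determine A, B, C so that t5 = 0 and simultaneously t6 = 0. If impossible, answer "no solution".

A=0 B=1 C=0

Check with A=0 B=1 C=0:
t1 = ¬B = ¬1 = 0
t2 = ¬t1 = ¬0 = 1
t3 = t1 ⊼ t2 = 0 ⊼ 1 = 1
t4 = C ∨ A = 0 ∨ 0 = 0
t5 = t3 ∧ t4 = 1 ∧ 0 = 0
t6 = t1 ∨ t5 = 0 ∨ 0 = 0
So t5 = 0 and t6 = 0.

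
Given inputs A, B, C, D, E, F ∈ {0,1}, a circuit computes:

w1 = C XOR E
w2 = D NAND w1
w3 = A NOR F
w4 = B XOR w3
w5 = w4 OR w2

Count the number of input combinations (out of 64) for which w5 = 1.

56

w5 = w4 OR w2 must be 1, so at least one of w4, w2 is 1.
Enumerating the 64 input combinations, 56 give w5 = 1 and 8 give w5 = 0.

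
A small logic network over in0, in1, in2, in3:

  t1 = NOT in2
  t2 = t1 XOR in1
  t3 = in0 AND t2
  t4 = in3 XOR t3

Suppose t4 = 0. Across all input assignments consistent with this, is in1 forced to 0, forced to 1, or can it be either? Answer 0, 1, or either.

Both values of in1 occur among assignments with t4 = 0:
  in1=0: in0=0, in1=0, in2=0, in3=0
  in1=1: in0=0, in1=1, in2=0, in3=0

either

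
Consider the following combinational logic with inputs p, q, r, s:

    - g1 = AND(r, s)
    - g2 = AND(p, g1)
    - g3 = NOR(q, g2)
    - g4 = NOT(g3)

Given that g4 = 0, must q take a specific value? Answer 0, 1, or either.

g4 = NOT(g3) must be 0, so g3 = 1.
g3 = NOR(q, g2) must be 1, so both q = 0 and g2 = 0.
Every assignment with g4 = 0 has q = 0; there are 7 such assignment(s).

0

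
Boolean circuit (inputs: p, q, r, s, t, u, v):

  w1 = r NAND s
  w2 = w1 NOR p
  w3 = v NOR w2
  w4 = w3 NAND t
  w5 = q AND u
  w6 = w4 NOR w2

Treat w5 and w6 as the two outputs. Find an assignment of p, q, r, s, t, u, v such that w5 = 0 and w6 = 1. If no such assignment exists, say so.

p=0, q=1, r=0, s=0, t=1, u=0, v=0

Check with p=0, q=1, r=0, s=0, t=1, u=0, v=0:
w1 = r NAND s = 0 NAND 0 = 1
w2 = w1 NOR p = 1 NOR 0 = 0
w3 = v NOR w2 = 0 NOR 0 = 1
w4 = w3 NAND t = 1 NAND 1 = 0
w5 = q AND u = 1 AND 0 = 0
w6 = w4 NOR w2 = 0 NOR 0 = 1
So w5 = 0 and w6 = 1.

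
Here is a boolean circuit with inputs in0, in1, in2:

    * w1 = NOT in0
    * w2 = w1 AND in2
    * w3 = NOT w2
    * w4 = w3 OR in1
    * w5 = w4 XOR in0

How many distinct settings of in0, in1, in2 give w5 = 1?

w5 = w4 XOR in0 must be 1, so w4 and in0 differ.
Satisfying assignments:
  in0=0, in1=0, in2=0
  in0=0, in1=1, in2=0
  in0=0, in1=1, in2=1

3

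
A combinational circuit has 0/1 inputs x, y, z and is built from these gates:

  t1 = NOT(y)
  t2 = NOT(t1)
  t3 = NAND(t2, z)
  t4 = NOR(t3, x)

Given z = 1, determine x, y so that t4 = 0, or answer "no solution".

t4 = NOR(t3, x) must be 0, so at least one of t3, x is 1.
Check with z = 1 and x=1, y=0:
t1 = NOT(y) = NOT 0 = 1
t2 = NOT(t1) = NOT 1 = 0
t3 = NAND(t2, z) = NAND(0, 1) = 1
t4 = NOR(t3, x) = NOR(1, 1) = 0
So t4 = 0.

x=1 y=0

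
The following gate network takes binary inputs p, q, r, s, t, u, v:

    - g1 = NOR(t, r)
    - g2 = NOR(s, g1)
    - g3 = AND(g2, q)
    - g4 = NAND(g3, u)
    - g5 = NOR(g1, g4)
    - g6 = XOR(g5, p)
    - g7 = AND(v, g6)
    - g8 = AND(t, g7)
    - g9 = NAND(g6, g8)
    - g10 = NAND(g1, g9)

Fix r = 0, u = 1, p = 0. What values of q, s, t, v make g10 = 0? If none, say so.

Check with r = 0, u = 1, p = 0 and q=0, s=1, t=0, v=1:
g1 = NOR(t, r) = NOR(0, 0) = 1
g2 = NOR(s, g1) = NOR(1, 1) = 0
g3 = AND(g2, q) = AND(0, 0) = 0
g4 = NAND(g3, u) = NAND(0, 1) = 1
g5 = NOR(g1, g4) = NOR(1, 1) = 0
g6 = XOR(g5, p) = XOR(0, 0) = 0
g7 = AND(v, g6) = AND(1, 0) = 0
g8 = AND(t, g7) = AND(0, 0) = 0
g9 = NAND(g6, g8) = NAND(0, 0) = 1
g10 = NAND(g1, g9) = NAND(1, 1) = 0
So g10 = 0.

q=0, s=1, t=0, v=1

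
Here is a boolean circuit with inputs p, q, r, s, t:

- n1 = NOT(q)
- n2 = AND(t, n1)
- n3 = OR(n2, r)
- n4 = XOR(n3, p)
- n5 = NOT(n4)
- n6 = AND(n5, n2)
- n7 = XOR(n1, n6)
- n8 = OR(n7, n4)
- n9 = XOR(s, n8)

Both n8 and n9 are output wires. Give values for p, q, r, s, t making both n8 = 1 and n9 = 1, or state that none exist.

Check with p=0, q=0, r=1, s=0, t=1:
n1 = NOT(q) = NOT 0 = 1
n2 = AND(t, n1) = AND(1, 1) = 1
n3 = OR(n2, r) = OR(1, 1) = 1
n4 = XOR(n3, p) = XOR(1, 0) = 1
n5 = NOT(n4) = NOT 1 = 0
n6 = AND(n5, n2) = AND(0, 1) = 0
n7 = XOR(n1, n6) = XOR(1, 0) = 1
n8 = OR(n7, n4) = OR(1, 1) = 1
n9 = XOR(s, n8) = XOR(0, 1) = 1
So n8 = 1 and n9 = 1.

p=0, q=0, r=1, s=0, t=1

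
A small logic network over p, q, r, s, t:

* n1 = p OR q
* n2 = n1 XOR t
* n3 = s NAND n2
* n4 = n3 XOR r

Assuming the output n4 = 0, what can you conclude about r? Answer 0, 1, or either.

Both values of r occur among assignments with n4 = 0:
  r=0: p=0, q=0, r=0, s=1, t=1
  r=1: p=0, q=0, r=1, s=0, t=0

either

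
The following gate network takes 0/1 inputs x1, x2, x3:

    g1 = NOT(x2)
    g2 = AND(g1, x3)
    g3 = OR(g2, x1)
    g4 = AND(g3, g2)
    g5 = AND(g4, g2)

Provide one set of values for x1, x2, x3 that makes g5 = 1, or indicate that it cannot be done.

x1=1, x2=0, x3=1

Check with x1=1, x2=0, x3=1:
g1 = NOT(x2) = NOT 0 = 1
g2 = AND(g1, x3) = AND(1, 1) = 1
g3 = OR(g2, x1) = OR(1, 1) = 1
g4 = AND(g3, g2) = AND(1, 1) = 1
g5 = AND(g4, g2) = AND(1, 1) = 1
So g5 = 1 as required.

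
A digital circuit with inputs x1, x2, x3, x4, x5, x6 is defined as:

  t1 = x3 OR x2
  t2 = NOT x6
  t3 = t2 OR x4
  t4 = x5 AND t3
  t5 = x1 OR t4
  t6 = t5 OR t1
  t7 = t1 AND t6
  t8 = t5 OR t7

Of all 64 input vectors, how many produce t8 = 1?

59

t8 = t5 OR t7 must be 1, so at least one of t5, t7 is 1.
Enumerating the 64 input combinations, 59 give t8 = 1 and 5 give t8 = 0.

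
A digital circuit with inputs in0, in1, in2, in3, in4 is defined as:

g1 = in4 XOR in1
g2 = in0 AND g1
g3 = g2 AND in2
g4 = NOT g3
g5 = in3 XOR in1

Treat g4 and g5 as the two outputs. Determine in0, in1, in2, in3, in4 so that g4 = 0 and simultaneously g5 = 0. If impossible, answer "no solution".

Check with in0=1 in1=1 in2=1 in3=1 in4=0:
g1 = in4 XOR in1 = 0 XOR 1 = 1
g2 = in0 AND g1 = 1 AND 1 = 1
g3 = g2 AND in2 = 1 AND 1 = 1
g4 = NOT g3 = NOT 1 = 0
g5 = in3 XOR in1 = 1 XOR 1 = 0
So g4 = 0 and g5 = 0.

in0=1 in1=1 in2=1 in3=1 in4=0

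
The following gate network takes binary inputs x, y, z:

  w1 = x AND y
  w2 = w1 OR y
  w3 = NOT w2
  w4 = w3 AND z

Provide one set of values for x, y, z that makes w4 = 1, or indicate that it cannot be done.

x=0 y=0 z=1

Check with x=0 y=0 z=1:
w1 = x AND y = 0 AND 0 = 0
w2 = w1 OR y = 0 OR 0 = 0
w3 = NOT w2 = NOT 0 = 1
w4 = w3 AND z = 1 AND 1 = 1
So w4 = 1 as required.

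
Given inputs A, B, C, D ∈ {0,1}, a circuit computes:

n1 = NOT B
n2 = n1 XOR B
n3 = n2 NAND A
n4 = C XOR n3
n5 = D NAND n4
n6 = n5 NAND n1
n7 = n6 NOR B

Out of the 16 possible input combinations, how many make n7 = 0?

10

n7 = n6 NOR B must be 0, so at least one of n6, B is 1.
Enumerating the 16 input combinations, 10 give n7 = 0 and 6 give n7 = 1.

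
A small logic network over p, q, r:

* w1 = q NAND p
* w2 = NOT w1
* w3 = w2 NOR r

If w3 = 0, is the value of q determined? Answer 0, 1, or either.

Both values of q occur among assignments with w3 = 0:
  q=0: p=0, q=0, r=1
  q=1: p=0, q=1, r=1

either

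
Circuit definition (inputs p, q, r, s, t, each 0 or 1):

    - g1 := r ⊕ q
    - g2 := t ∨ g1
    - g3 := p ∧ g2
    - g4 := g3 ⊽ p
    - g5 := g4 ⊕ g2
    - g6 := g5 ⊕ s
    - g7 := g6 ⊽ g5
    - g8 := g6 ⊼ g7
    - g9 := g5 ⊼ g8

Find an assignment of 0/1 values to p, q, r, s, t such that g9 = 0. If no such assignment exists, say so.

g9 = g5 ⊼ g8 must be 0, so both g5 = 1 and g8 = 1.
Check with p=1, q=1, r=1, s=0, t=1:
g1 = r ⊕ q = 1 ⊕ 1 = 0
g2 = t ∨ g1 = 1 ∨ 0 = 1
g3 = p ∧ g2 = 1 ∧ 1 = 1
g4 = g3 ⊽ p = 1 ⊽ 1 = 0
g5 = g4 ⊕ g2 = 0 ⊕ 1 = 1
g6 = g5 ⊕ s = 1 ⊕ 0 = 1
g7 = g6 ⊽ g5 = 1 ⊽ 1 = 0
g8 = g6 ⊼ g7 = 1 ⊼ 0 = 1
g9 = g5 ⊼ g8 = 1 ⊼ 1 = 0
So g9 = 0 as required.

p=1, q=1, r=1, s=0, t=1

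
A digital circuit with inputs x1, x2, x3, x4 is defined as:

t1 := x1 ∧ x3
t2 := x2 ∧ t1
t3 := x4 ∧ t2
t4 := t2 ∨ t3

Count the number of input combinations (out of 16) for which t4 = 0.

14

t4 = t2 ∨ t3 must be 0, so both t2 = 0 and t3 = 0.
t2 = x2 ∧ t1 must be 0, so at least one of x2, t1 is 0.
Enumerating the 16 input combinations, 14 give t4 = 0 and 2 give t4 = 1.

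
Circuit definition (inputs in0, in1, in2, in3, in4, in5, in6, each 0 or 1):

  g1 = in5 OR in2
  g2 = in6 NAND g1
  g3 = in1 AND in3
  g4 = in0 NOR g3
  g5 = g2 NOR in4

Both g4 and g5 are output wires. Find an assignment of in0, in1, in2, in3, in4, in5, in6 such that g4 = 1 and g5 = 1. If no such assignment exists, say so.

Check with in0=0, in1=1, in2=0, in3=0, in4=0, in5=1, in6=1:
g1 = in5 OR in2 = 1 OR 0 = 1
g2 = in6 NAND g1 = 1 NAND 1 = 0
g3 = in1 AND in3 = 1 AND 0 = 0
g4 = in0 NOR g3 = 0 NOR 0 = 1
g5 = g2 NOR in4 = 0 NOR 0 = 1
So g4 = 1 and g5 = 1.

in0=0, in1=1, in2=0, in3=0, in4=0, in5=1, in6=1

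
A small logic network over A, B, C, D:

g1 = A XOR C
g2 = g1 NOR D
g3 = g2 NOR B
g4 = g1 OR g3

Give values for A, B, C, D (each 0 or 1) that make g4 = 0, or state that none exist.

A=0 B=1 C=0 D=0

g4 = g1 OR g3 must be 0, so both g1 = 0 and g3 = 0.
g1 = A XOR C must be 0, so A and C are equal.
Check with A=0 B=1 C=0 D=0:
g1 = A XOR C = 0 XOR 0 = 0
g2 = g1 NOR D = 0 NOR 0 = 1
g3 = g2 NOR B = 1 NOR 1 = 0
g4 = g1 OR g3 = 0 OR 0 = 0
So g4 = 0 as required.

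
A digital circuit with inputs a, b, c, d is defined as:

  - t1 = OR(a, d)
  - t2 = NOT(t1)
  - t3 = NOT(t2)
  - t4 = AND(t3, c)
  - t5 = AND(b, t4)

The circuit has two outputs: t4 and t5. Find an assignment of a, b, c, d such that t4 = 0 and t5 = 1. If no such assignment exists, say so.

Across all 16 input combinations, none give both t4 = 0 and t5 = 1.

no solution exists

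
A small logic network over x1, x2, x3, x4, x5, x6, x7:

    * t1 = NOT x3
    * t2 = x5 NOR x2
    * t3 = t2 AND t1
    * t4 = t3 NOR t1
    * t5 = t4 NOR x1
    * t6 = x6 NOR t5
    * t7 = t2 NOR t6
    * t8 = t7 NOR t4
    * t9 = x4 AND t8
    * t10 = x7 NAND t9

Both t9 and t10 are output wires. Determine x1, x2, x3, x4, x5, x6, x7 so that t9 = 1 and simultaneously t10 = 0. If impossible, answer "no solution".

Check with x1=1 x2=1 x3=0 x4=1 x5=0 x6=0 x7=1:
t1 = NOT x3 = NOT 0 = 1
t2 = x5 NOR x2 = 0 NOR 1 = 0
t3 = t2 AND t1 = 0 AND 1 = 0
t4 = t3 NOR t1 = 0 NOR 1 = 0
t5 = t4 NOR x1 = 0 NOR 1 = 0
t6 = x6 NOR t5 = 0 NOR 0 = 1
t7 = t2 NOR t6 = 0 NOR 1 = 0
t8 = t7 NOR t4 = 0 NOR 0 = 1
t9 = x4 AND t8 = 1 AND 1 = 1
t10 = x7 NAND t9 = 1 NAND 1 = 0
So t9 = 1 and t10 = 0.

x1=1 x2=1 x3=0 x4=1 x5=0 x6=0 x7=1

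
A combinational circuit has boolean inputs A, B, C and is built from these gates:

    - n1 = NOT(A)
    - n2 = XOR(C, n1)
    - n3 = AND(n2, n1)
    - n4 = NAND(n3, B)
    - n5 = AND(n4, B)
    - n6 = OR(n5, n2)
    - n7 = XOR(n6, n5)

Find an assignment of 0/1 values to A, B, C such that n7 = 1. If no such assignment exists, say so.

A=1, B=0, C=1

n7 = XOR(n6, n5) must be 1, so n6 and n5 differ.
Check with A=1, B=0, C=1:
n1 = NOT(A) = NOT 1 = 0
n2 = XOR(C, n1) = XOR(1, 0) = 1
n3 = AND(n2, n1) = AND(1, 0) = 0
n4 = NAND(n3, B) = NAND(0, 0) = 1
n5 = AND(n4, B) = AND(1, 0) = 0
n6 = OR(n5, n2) = OR(0, 1) = 1
n7 = XOR(n6, n5) = XOR(1, 0) = 1
So n7 = 1 as required.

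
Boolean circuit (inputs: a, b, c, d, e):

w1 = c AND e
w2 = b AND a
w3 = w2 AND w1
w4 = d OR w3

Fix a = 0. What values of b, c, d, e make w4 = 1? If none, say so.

b=1, c=0, d=1, e=0

Check with a = 0 and b=1, c=0, d=1, e=0:
w1 = c AND e = 0 AND 0 = 0
w2 = b AND a = 1 AND 0 = 0
w3 = w2 AND w1 = 0 AND 0 = 0
w4 = d OR w3 = 1 OR 0 = 1
So w4 = 1.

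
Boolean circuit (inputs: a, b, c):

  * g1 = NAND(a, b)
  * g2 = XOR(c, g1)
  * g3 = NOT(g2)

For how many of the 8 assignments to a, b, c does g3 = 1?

g3 = NOT(g2) must be 1, so g2 = 0.
g2 = XOR(c, g1) must be 0, so c and g1 are equal.
Satisfying assignments:
  a=0, b=0, c=1
  a=0, b=1, c=1
  a=1, b=0, c=1
  a=1, b=1, c=0

4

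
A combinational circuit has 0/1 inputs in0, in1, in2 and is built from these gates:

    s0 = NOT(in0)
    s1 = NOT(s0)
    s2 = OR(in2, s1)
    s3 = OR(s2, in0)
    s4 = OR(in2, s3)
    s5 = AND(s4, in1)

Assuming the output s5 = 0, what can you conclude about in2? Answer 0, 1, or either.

Both values of in2 occur among assignments with s5 = 0:
  in2=0: in0=0, in1=0, in2=0
  in2=1: in0=0, in1=0, in2=1

either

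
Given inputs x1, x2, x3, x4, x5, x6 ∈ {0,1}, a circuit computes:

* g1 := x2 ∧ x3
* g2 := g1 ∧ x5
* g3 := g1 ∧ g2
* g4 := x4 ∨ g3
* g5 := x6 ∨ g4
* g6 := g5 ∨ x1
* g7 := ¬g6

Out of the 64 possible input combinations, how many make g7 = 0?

g7 = ¬g6 must be 0, so g6 = 1.
g6 = g5 ∨ x1 must be 1, so at least one of g5, x1 is 1.
Enumerating the 64 input combinations, 57 give g7 = 0 and 7 give g7 = 1.

57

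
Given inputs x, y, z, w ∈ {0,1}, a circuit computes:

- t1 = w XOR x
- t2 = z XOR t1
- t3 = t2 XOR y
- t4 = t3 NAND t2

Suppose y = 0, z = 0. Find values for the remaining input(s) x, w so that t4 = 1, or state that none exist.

x=1, w=1

Check with y = 0, z = 0 and x=1, w=1:
t1 = w XOR x = 1 XOR 1 = 0
t2 = z XOR t1 = 0 XOR 0 = 0
t3 = t2 XOR y = 0 XOR 0 = 0
t4 = t3 NAND t2 = 0 NAND 0 = 1
So t4 = 1.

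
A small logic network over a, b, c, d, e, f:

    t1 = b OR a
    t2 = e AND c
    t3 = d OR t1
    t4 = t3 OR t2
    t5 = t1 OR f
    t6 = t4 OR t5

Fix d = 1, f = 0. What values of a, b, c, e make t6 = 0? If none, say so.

With d = 1, f = 0 fixed, none of the 16 settings of a, b, c, e give t6 = 0.
For example, with a=1, b=0, c=1, e=1:
t1 = b OR a = 0 OR 1 = 1
t2 = e AND c = 1 AND 1 = 1
t3 = d OR t1 = 1 OR 1 = 1
t4 = t3 OR t2 = 1 OR 1 = 1
t5 = t1 OR f = 1 OR 0 = 1
t6 = t4 OR t5 = 1 OR 1 = 1
giving t6 = 1 ≠ 0.

no solution exists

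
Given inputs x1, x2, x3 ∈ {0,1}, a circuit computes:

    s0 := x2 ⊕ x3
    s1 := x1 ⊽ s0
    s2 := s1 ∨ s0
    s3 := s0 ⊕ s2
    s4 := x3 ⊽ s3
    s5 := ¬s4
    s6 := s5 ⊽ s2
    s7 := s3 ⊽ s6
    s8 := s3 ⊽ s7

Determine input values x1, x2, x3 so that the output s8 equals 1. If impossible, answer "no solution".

x1=1, x2=0, x3=0

s8 = s3 ⊽ s7 must be 1, so both s3 = 0 and s7 = 0.
s3 = s0 ⊕ s2 must be 0, so s0 and s2 are equal.
Check with x1=1, x2=0, x3=0:
s0 = x2 ⊕ x3 = 0 ⊕ 0 = 0
s1 = x1 ⊽ s0 = 1 ⊽ 0 = 0
s2 = s1 ∨ s0 = 0 ∨ 0 = 0
s3 = s0 ⊕ s2 = 0 ⊕ 0 = 0
s4 = x3 ⊽ s3 = 0 ⊽ 0 = 1
s5 = ¬s4 = ¬1 = 0
s6 = s5 ⊽ s2 = 0 ⊽ 0 = 1
s7 = s3 ⊽ s6 = 0 ⊽ 1 = 0
s8 = s3 ⊽ s7 = 0 ⊽ 0 = 1
So s8 = 1 as required.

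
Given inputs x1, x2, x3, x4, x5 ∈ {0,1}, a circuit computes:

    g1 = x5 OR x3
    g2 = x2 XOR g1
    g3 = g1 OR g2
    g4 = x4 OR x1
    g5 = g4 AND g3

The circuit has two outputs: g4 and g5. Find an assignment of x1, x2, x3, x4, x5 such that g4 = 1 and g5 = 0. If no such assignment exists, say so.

x1=0, x2=0, x3=0, x4=1, x5=0

Check with x1=0, x2=0, x3=0, x4=1, x5=0:
g1 = x5 OR x3 = 0 OR 0 = 0
g2 = x2 XOR g1 = 0 XOR 0 = 0
g3 = g1 OR g2 = 0 OR 0 = 0
g4 = x4 OR x1 = 1 OR 0 = 1
g5 = g4 AND g3 = 1 AND 0 = 0
So g4 = 1 and g5 = 0.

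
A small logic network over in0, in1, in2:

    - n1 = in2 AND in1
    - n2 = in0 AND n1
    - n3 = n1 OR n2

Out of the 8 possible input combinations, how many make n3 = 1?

2

n3 = n1 OR n2 must be 1, so at least one of n1, n2 is 1.
Satisfying assignments:
  in0=0, in1=1, in2=1
  in0=1, in1=1, in2=1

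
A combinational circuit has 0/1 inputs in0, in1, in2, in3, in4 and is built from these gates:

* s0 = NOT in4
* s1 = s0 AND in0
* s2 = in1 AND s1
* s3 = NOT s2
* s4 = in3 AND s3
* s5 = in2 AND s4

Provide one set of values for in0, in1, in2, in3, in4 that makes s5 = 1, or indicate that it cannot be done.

s5 = in2 AND s4 must be 1, so both in2 = 1 and s4 = 1.
Check with in0=1, in1=0, in2=1, in3=1, in4=0:
s0 = NOT in4 = NOT 0 = 1
s1 = s0 AND in0 = 1 AND 1 = 1
s2 = in1 AND s1 = 0 AND 1 = 0
s3 = NOT s2 = NOT 0 = 1
s4 = in3 AND s3 = 1 AND 1 = 1
s5 = in2 AND s4 = 1 AND 1 = 1
So s5 = 1 as required.

in0=1, in1=0, in2=1, in3=1, in4=0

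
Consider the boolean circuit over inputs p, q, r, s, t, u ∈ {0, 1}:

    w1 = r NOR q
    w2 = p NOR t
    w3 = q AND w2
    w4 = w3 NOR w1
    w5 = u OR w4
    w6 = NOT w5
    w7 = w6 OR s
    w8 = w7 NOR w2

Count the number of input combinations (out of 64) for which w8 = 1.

21

w8 = w7 NOR w2 must be 1, so both w7 = 0 and w2 = 0.
w7 = w6 OR s must be 0, so both w6 = 0 and s = 0.
w2 = p NOR t must be 0, so at least one of p, t is 1.
Enumerating the 64 input combinations, 21 give w8 = 1 and 43 give w8 = 0.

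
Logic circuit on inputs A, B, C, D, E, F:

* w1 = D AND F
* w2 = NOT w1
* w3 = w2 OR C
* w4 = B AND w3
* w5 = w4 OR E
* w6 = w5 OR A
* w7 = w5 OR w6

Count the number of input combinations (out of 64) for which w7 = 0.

w7 = w5 OR w6 must be 0, so both w5 = 0 and w6 = 0.
w5 = w4 OR E must be 0, so both w4 = 0 and E = 0.
w6 = w5 OR A must be 0, so both w5 = 0 and A = 0.
Enumerating the 64 input combinations, 9 give w7 = 0 and 55 give w7 = 1.

9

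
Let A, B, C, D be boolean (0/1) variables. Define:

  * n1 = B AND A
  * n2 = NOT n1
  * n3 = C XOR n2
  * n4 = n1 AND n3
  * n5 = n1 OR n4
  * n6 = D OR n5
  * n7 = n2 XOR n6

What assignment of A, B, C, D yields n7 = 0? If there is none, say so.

A=0, B=1, C=0, D=1

Check with A=0, B=1, C=0, D=1:
n1 = B AND A = 1 AND 0 = 0
n2 = NOT n1 = NOT 0 = 1
n3 = C XOR n2 = 0 XOR 1 = 1
n4 = n1 AND n3 = 0 AND 1 = 0
n5 = n1 OR n4 = 0 OR 0 = 0
n6 = D OR n5 = 1 OR 0 = 1
n7 = n2 XOR n6 = 1 XOR 1 = 0
So n7 = 0 as required.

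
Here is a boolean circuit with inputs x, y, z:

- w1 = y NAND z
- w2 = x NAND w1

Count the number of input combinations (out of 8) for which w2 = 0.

3

w2 = x NAND w1 must be 0, so both x = 1 and w1 = 1.
Satisfying assignments:
  x=1, y=0, z=0
  x=1, y=0, z=1
  x=1, y=1, z=0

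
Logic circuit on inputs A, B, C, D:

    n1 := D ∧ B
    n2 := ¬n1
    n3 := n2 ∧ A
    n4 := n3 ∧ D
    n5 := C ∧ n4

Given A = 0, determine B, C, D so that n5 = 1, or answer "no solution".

no solution exists

With A = 0 fixed, none of the 8 settings of B, C, D give n5 = 1.
For example, with B=1, C=1, D=0:
n1 = D ∧ B = 0 ∧ 1 = 0
n2 = ¬n1 = ¬0 = 1
n3 = n2 ∧ A = 1 ∧ 0 = 0
n4 = n3 ∧ D = 0 ∧ 0 = 0
n5 = C ∧ n4 = 1 ∧ 0 = 0
giving n5 = 0 ≠ 1.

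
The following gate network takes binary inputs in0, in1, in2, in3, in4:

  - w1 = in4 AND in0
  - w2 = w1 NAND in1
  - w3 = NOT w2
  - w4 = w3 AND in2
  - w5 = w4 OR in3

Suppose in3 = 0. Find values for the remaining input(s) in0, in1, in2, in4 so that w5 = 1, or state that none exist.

w5 = w4 OR in3 must be 1, so at least one of w4, in3 is 1.
Check with in3 = 0 and in0=1, in1=1, in2=1, in4=1:
w1 = in4 AND in0 = 1 AND 1 = 1
w2 = w1 NAND in1 = 1 NAND 1 = 0
w3 = NOT w2 = NOT 0 = 1
w4 = w3 AND in2 = 1 AND 1 = 1
w5 = w4 OR in3 = 1 OR 0 = 1
So w5 = 1.

in0=1, in1=1, in2=1, in4=1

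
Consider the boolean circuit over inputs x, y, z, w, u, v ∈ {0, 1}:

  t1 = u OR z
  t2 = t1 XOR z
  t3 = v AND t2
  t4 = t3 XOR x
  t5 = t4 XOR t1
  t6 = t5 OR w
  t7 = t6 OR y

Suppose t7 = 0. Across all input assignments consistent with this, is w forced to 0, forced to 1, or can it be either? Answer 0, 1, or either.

0

t7 = t6 OR y must be 0, so both t6 = 0 and y = 0.
Every assignment with t7 = 0 has w = 0; there are 8 such assignment(s).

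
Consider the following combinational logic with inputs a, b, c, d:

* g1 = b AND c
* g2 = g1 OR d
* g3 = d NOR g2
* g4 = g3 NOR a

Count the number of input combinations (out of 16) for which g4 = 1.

5

g4 = g3 NOR a must be 1, so both g3 = 0 and a = 0.
g3 = d NOR g2 must be 0, so at least one of d, g2 is 1.
Satisfying assignments:
  a=0, b=0, c=0, d=1
  a=0, b=0, c=1, d=1
  a=0, b=1, c=0, d=1
  a=0, b=1, c=1, d=0
  a=0, b=1, c=1, d=1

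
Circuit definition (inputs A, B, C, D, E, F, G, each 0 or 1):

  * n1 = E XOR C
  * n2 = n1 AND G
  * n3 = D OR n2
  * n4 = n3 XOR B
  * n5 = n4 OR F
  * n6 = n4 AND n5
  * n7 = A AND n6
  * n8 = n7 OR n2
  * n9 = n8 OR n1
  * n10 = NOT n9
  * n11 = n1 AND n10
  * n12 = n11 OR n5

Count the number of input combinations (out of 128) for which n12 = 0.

n12 = n11 OR n5 must be 0, so both n11 = 0 and n5 = 0.
n11 = n1 AND n10 must be 0, so at least one of n1, n10 is 0.
Enumerating the 128 input combinations, 32 give n12 = 0 and 96 give n12 = 1.

32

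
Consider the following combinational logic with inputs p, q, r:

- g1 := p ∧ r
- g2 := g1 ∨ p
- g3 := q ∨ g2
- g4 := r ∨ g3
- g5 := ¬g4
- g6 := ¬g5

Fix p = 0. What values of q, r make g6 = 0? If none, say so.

g6 = ¬g5 must be 0, so g5 = 1.
Check with p = 0 and q=0, r=0:
g1 = p ∧ r = 0 ∧ 0 = 0
g2 = g1 ∨ p = 0 ∨ 0 = 0
g3 = q ∨ g2 = 0 ∨ 0 = 0
g4 = r ∨ g3 = 0 ∨ 0 = 0
g5 = ¬g4 = ¬0 = 1
g6 = ¬g5 = ¬1 = 0
So g6 = 0.

q=0, r=0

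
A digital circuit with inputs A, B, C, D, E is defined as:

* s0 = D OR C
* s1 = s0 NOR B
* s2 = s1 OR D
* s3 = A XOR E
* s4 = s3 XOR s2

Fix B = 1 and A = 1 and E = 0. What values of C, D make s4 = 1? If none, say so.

C=0, D=0

Check with B = 1 and A = 1 and E = 0 and C=0, D=0:
s0 = D OR C = 0 OR 0 = 0
s1 = s0 NOR B = 0 NOR 1 = 0
s2 = s1 OR D = 0 OR 0 = 0
s3 = A XOR E = 1 XOR 0 = 1
s4 = s3 XOR s2 = 1 XOR 0 = 1
So s4 = 1.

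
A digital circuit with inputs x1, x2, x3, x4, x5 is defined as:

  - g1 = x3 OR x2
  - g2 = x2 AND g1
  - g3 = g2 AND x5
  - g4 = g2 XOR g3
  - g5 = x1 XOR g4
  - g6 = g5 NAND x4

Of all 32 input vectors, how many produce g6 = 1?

g6 = g5 NAND x4 must be 1, so at least one of g5, x4 is 0.
Enumerating the 32 input combinations, 24 give g6 = 1 and 8 give g6 = 0.

24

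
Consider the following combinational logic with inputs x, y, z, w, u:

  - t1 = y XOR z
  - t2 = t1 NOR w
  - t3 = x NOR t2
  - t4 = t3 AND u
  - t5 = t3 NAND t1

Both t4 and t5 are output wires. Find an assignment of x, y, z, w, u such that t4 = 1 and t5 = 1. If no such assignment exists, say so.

Check with x=0, y=0, z=0, w=1, u=1:
t1 = y XOR z = 0 XOR 0 = 0
t2 = t1 NOR w = 0 NOR 1 = 0
t3 = x NOR t2 = 0 NOR 0 = 1
t4 = t3 AND u = 1 AND 1 = 1
t5 = t3 NAND t1 = 1 NAND 0 = 1
So t4 = 1 and t5 = 1.

x=0, y=0, z=0, w=1, u=1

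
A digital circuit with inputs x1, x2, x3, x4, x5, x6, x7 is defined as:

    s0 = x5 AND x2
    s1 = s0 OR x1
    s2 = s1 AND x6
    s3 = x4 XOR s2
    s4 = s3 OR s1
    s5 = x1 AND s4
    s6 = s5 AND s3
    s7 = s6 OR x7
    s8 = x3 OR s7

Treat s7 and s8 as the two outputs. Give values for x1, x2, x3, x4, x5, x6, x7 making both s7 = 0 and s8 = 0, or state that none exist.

Check with x1=1, x2=0, x3=0, x4=0, x5=1, x6=0, x7=0:
s0 = x5 AND x2 = 1 AND 0 = 0
s1 = s0 OR x1 = 0 OR 1 = 1
s2 = s1 AND x6 = 1 AND 0 = 0
s3 = x4 XOR s2 = 0 XOR 0 = 0
s4 = s3 OR s1 = 0 OR 1 = 1
s5 = x1 AND s4 = 1 AND 1 = 1
s6 = s5 AND s3 = 1 AND 0 = 0
s7 = s6 OR x7 = 0 OR 0 = 0
s8 = x3 OR s7 = 0 OR 0 = 0
So s7 = 0 and s8 = 0.

x1=1, x2=0, x3=0, x4=0, x5=1, x6=0, x7=0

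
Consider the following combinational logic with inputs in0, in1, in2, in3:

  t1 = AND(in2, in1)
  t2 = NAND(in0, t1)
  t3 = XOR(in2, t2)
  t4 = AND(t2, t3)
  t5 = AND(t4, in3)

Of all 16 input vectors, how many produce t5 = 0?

t5 = AND(t4, in3) must be 0, so at least one of t4, in3 is 0.
Enumerating the 16 input combinations, 12 give t5 = 0 and 4 give t5 = 1.

12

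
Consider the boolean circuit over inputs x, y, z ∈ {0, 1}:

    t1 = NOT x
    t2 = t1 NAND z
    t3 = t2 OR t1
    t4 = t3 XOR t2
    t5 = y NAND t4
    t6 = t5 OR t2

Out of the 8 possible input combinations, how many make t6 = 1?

7

t6 = t5 OR t2 must be 1, so at least one of t5, t2 is 1.
Enumerating the 8 input combinations, 7 give t6 = 1 and 1 give t6 = 0.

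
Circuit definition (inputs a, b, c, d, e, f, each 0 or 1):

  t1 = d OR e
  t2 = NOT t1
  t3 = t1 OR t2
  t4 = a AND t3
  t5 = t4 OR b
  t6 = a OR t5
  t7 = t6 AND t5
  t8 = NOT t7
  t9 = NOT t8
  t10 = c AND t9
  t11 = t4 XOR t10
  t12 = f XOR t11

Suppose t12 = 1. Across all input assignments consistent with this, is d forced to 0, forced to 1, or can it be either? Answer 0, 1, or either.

Both values of d occur among assignments with t12 = 1:
  d=0: a=0, b=0, c=0, d=0, e=0, f=1
  d=1: a=0, b=0, c=0, d=1, e=0, f=1

either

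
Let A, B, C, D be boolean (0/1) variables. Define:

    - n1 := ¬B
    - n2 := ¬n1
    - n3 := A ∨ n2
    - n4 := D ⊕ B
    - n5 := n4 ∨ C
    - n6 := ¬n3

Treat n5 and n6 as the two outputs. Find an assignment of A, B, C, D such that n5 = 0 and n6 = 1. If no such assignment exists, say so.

Check with A=0, B=0, C=0, D=0:
n1 = ¬B = ¬0 = 1
n2 = ¬n1 = ¬1 = 0
n3 = A ∨ n2 = 0 ∨ 0 = 0
n4 = D ⊕ B = 0 ⊕ 0 = 0
n5 = n4 ∨ C = 0 ∨ 0 = 0
n6 = ¬n3 = ¬0 = 1
So n5 = 0 and n6 = 1.

A=0, B=0, C=0, D=0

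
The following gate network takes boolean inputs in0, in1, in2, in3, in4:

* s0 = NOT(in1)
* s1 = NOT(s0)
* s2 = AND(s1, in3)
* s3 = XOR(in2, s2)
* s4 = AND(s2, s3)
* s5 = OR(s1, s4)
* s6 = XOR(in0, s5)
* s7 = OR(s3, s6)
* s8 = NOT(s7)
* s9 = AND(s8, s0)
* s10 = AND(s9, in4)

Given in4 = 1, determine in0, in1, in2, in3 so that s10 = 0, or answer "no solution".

s10 = AND(s9, in4) must be 0, so at least one of s9, in4 is 0.
Check with in4 = 1 and in0=0, in1=1, in2=1, in3=1:
s0 = NOT(in1) = NOT 1 = 0
s1 = NOT(s0) = NOT 0 = 1
s2 = AND(s1, in3) = AND(1, 1) = 1
s3 = XOR(in2, s2) = XOR(1, 1) = 0
s4 = AND(s2, s3) = AND(1, 0) = 0
s5 = OR(s1, s4) = OR(1, 0) = 1
s6 = XOR(in0, s5) = XOR(0, 1) = 1
s7 = OR(s3, s6) = OR(0, 1) = 1
s8 = NOT(s7) = NOT 1 = 0
s9 = AND(s8, s0) = AND(0, 0) = 0
s10 = AND(s9, in4) = AND(0, 1) = 0
So s10 = 0.

in0=0 in1=1 in2=1 in3=1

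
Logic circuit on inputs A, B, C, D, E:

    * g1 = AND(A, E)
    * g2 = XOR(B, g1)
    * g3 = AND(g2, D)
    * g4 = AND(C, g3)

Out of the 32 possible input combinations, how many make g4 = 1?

4

g4 = AND(C, g3) must be 1, so both C = 1 and g3 = 1.
Satisfying assignments:
  A=0, B=1, C=1, D=1, E=0
  A=0, B=1, C=1, D=1, E=1
  A=1, B=0, C=1, D=1, E=1
  A=1, B=1, C=1, D=1, E=0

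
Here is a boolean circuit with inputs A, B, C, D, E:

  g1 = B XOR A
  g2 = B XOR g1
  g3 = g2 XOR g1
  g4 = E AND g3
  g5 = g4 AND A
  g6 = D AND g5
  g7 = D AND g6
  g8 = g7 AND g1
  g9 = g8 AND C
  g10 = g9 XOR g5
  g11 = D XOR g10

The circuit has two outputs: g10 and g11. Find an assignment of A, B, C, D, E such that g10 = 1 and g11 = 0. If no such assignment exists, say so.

Check with A=1, B=1, C=1, D=1, E=1:
g1 = B XOR A = 1 XOR 1 = 0
g2 = B XOR g1 = 1 XOR 0 = 1
g3 = g2 XOR g1 = 1 XOR 0 = 1
g4 = E AND g3 = 1 AND 1 = 1
g5 = g4 AND A = 1 AND 1 = 1
g6 = D AND g5 = 1 AND 1 = 1
g7 = D AND g6 = 1 AND 1 = 1
g8 = g7 AND g1 = 1 AND 0 = 0
g9 = g8 AND C = 0 AND 1 = 0
g10 = g9 XOR g5 = 0 XOR 1 = 1
g11 = D XOR g10 = 1 XOR 1 = 0
So g10 = 1 and g11 = 0.

A=1, B=1, C=1, D=1, E=1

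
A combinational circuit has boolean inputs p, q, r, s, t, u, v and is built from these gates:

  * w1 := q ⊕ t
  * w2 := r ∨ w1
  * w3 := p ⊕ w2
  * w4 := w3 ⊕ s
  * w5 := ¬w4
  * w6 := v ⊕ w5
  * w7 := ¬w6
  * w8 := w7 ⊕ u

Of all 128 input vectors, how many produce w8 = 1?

w8 = w7 ⊕ u must be 1, so w7 and u differ.
Enumerating the 128 input combinations, 64 give w8 = 1 and 64 give w8 = 0.

64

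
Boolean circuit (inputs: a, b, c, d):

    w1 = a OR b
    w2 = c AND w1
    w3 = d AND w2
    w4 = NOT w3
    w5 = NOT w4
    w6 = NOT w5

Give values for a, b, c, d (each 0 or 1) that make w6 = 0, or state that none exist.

a=1, b=0, c=1, d=1

Check with a=1, b=0, c=1, d=1:
w1 = a OR b = 1 OR 0 = 1
w2 = c AND w1 = 1 AND 1 = 1
w3 = d AND w2 = 1 AND 1 = 1
w4 = NOT w3 = NOT 1 = 0
w5 = NOT w4 = NOT 0 = 1
w6 = NOT w5 = NOT 1 = 0
So w6 = 0 as required.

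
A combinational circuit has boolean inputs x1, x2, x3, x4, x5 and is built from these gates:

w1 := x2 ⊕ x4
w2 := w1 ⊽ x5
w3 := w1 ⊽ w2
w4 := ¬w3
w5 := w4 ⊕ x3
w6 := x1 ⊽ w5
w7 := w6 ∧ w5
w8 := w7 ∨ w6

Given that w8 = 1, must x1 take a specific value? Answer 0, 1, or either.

0

w8 = w7 ∨ w6 must be 1, so at least one of w7, w6 is 1.
Every assignment with w8 = 1 has x1 = 0; there are 8 such assignment(s).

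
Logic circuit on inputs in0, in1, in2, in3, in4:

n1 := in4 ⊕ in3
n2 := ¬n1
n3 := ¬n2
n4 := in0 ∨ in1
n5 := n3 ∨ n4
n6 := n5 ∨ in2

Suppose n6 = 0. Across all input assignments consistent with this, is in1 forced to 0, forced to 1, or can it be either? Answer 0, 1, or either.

n6 = n5 ∨ in2 must be 0, so both n5 = 0 and in2 = 0.
n5 = n3 ∨ n4 must be 0, so both n3 = 0 and n4 = 0.
Every assignment with n6 = 0 has in1 = 0; there are 2 such assignment(s).
  in0=0, in1=0, in2=0, in3=0, in4=0
  in0=0, in1=0, in2=0, in3=1, in4=1

0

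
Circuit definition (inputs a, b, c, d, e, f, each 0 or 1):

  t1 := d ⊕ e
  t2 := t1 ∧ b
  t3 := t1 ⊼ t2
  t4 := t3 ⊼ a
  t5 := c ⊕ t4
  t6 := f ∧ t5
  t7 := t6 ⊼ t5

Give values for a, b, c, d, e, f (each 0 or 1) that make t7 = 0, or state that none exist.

a=0 b=0 c=0 d=0 e=1 f=1

t7 = t6 ⊼ t5 must be 0, so both t6 = 1 and t5 = 1.
Check with a=0 b=0 c=0 d=0 e=1 f=1:
t1 = d ⊕ e = 0 ⊕ 1 = 1
t2 = t1 ∧ b = 1 ∧ 0 = 0
t3 = t1 ⊼ t2 = 1 ⊼ 0 = 1
t4 = t3 ⊼ a = 1 ⊼ 0 = 1
t5 = c ⊕ t4 = 0 ⊕ 1 = 1
t6 = f ∧ t5 = 1 ∧ 1 = 1
t7 = t6 ⊼ t5 = 1 ⊼ 1 = 0
So t7 = 0 as required.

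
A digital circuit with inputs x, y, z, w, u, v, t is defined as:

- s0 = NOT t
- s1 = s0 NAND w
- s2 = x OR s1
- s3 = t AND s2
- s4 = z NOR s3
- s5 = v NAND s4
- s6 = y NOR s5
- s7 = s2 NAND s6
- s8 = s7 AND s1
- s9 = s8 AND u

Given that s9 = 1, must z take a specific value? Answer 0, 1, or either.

Both values of z occur among assignments with s9 = 1:
  z=0: x=0, y=0, z=0, w=0, u=1, v=0, t=0
  z=1: x=0, y=0, z=1, w=0, u=1, v=0, t=0

either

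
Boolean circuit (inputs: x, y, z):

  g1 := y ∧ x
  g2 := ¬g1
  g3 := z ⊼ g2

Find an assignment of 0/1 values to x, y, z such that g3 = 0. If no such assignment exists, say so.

x=1, y=0, z=1

Check with x=1, y=0, z=1:
g1 = y ∧ x = 0 ∧ 1 = 0
g2 = ¬g1 = ¬0 = 1
g3 = z ⊼ g2 = 1 ⊼ 1 = 0
So g3 = 0 as required.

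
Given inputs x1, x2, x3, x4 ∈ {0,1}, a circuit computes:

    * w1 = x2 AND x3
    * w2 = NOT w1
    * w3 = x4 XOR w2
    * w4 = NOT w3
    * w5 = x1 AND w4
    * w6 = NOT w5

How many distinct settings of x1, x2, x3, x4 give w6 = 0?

4

w6 = NOT w5 must be 0, so w5 = 1.
w5 = x1 AND w4 must be 1, so both x1 = 1 and w4 = 1.
Satisfying assignments:
  x1=1, x2=0, x3=0, x4=1
  x1=1, x2=0, x3=1, x4=1
  x1=1, x2=1, x3=0, x4=1
  x1=1, x2=1, x3=1, x4=0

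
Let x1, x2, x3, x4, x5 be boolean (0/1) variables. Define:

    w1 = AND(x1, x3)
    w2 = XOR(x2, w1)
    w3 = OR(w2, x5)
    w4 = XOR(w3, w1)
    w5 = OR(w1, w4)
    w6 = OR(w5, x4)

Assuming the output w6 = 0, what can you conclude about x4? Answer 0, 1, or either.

w6 = OR(w5, x4) must be 0, so both w5 = 0 and x4 = 0.
w5 = OR(w1, w4) must be 0, so both w1 = 0 and w4 = 0.
Every assignment with w6 = 0 has x4 = 0; there are 3 such assignment(s).
  x1=0, x2=0, x3=0, x4=0, x5=0
  x1=0, x2=0, x3=1, x4=0, x5=0
  x1=1, x2=0, x3=0, x4=0, x5=0

0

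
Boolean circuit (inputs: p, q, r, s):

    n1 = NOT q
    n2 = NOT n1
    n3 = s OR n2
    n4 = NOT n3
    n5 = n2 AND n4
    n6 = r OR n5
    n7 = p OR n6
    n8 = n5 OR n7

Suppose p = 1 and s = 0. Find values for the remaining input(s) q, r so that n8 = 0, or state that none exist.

With p = 1 and s = 0 fixed, none of the 4 settings of q, r give n8 = 0.
For example, with q=0, r=0:
n1 = NOT q = NOT 0 = 1
n2 = NOT n1 = NOT 1 = 0
n3 = s OR n2 = 0 OR 0 = 0
n4 = NOT n3 = NOT 0 = 1
n5 = n2 AND n4 = 0 AND 1 = 0
n6 = r OR n5 = 0 OR 0 = 0
n7 = p OR n6 = 1 OR 0 = 1
n8 = n5 OR n7 = 0 OR 1 = 1
giving n8 = 1 ≠ 0.

no solution exists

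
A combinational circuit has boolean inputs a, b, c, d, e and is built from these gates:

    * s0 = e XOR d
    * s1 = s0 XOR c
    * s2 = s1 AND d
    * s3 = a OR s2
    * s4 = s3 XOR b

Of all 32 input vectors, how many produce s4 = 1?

16

s4 = s3 XOR b must be 1, so s3 and b differ.
Enumerating the 32 input combinations, 16 give s4 = 1 and 16 give s4 = 0.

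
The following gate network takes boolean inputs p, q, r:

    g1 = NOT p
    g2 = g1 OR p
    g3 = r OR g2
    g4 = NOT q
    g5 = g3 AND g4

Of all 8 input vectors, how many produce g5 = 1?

4

g5 = g3 AND g4 must be 1, so both g3 = 1 and g4 = 1.
Satisfying assignments:
  p=0, q=0, r=0
  p=0, q=0, r=1
  p=1, q=0, r=0
  p=1, q=0, r=1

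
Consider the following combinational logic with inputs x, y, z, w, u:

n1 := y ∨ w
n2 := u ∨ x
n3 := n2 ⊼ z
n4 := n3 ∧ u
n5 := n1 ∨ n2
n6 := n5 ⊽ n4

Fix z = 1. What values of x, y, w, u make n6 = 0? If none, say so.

x=1 y=0 w=0 u=1

n6 = n5 ⊽ n4 must be 0, so at least one of n5, n4 is 1.
Check with z = 1 and x=1, y=0, w=0, u=1:
n1 = y ∨ w = 0 ∨ 0 = 0
n2 = u ∨ x = 1 ∨ 1 = 1
n3 = n2 ⊼ z = 1 ⊼ 1 = 0
n4 = n3 ∧ u = 0 ∧ 1 = 0
n5 = n1 ∨ n2 = 0 ∨ 1 = 1
n6 = n5 ⊽ n4 = 1 ⊽ 0 = 0
So n6 = 0.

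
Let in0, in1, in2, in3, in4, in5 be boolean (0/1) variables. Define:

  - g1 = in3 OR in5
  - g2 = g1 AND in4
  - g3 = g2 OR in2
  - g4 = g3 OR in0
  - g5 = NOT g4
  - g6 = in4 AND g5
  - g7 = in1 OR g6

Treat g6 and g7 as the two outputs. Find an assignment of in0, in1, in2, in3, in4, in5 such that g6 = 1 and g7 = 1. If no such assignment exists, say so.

Check with in0=0 in1=1 in2=0 in3=0 in4=1 in5=0:
g1 = in3 OR in5 = 0 OR 0 = 0
g2 = g1 AND in4 = 0 AND 1 = 0
g3 = g2 OR in2 = 0 OR 0 = 0
g4 = g3 OR in0 = 0 OR 0 = 0
g5 = NOT g4 = NOT 0 = 1
g6 = in4 AND g5 = 1 AND 1 = 1
g7 = in1 OR g6 = 1 OR 1 = 1
So g6 = 1 and g7 = 1.

in0=0 in1=1 in2=0 in3=0 in4=1 in5=0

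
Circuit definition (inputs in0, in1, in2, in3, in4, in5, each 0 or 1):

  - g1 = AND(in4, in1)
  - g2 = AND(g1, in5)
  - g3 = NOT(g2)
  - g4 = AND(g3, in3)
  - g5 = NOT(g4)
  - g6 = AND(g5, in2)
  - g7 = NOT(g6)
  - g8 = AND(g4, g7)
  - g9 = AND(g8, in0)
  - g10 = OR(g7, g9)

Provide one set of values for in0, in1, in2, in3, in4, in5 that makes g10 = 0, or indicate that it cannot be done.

g10 = OR(g7, g9) must be 0, so both g7 = 0 and g9 = 0.
g7 = NOT(g6) must be 0, so g6 = 1.
g9 = AND(g8, in0) must be 0, so at least one of g8, in0 is 0.
Check with in0=1, in1=1, in2=1, in3=0, in4=1, in5=0:
g1 = AND(in4, in1) = AND(1, 1) = 1
g2 = AND(g1, in5) = AND(1, 0) = 0
g3 = NOT(g2) = NOT 0 = 1
g4 = AND(g3, in3) = AND(1, 0) = 0
g5 = NOT(g4) = NOT 0 = 1
g6 = AND(g5, in2) = AND(1, 1) = 1
g7 = NOT(g6) = NOT 1 = 0
g8 = AND(g4, g7) = AND(0, 0) = 0
g9 = AND(g8, in0) = AND(0, 1) = 0
g10 = OR(g7, g9) = OR(0, 0) = 0
So g10 = 0 as required.

in0=1, in1=1, in2=1, in3=0, in4=1, in5=0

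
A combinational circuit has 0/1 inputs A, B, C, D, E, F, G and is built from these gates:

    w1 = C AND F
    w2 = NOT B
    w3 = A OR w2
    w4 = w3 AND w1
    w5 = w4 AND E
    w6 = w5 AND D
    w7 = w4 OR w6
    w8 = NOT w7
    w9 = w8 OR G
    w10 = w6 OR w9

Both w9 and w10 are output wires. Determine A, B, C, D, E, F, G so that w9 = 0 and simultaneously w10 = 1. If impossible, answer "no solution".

A=0 B=0 C=1 D=1 E=1 F=1 G=0

Check with A=0 B=0 C=1 D=1 E=1 F=1 G=0:
w1 = C AND F = 1 AND 1 = 1
w2 = NOT B = NOT 0 = 1
w3 = A OR w2 = 0 OR 1 = 1
w4 = w3 AND w1 = 1 AND 1 = 1
w5 = w4 AND E = 1 AND 1 = 1
w6 = w5 AND D = 1 AND 1 = 1
w7 = w4 OR w6 = 1 OR 1 = 1
w8 = NOT w7 = NOT 1 = 0
w9 = w8 OR G = 0 OR 0 = 0
w10 = w6 OR w9 = 1 OR 0 = 1
So w9 = 0 and w10 = 1.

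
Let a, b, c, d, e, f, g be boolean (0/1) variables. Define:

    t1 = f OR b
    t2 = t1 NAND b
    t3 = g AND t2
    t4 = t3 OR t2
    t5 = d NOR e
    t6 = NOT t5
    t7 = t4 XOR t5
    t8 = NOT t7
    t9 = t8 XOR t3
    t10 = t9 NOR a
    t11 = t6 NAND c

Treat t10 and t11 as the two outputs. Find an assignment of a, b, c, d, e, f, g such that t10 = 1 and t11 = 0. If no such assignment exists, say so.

Check with a=0, b=0, c=1, d=1, e=1, f=1, g=0:
t1 = f OR b = 1 OR 0 = 1
t2 = t1 NAND b = 1 NAND 0 = 1
t3 = g AND t2 = 0 AND 1 = 0
t4 = t3 OR t2 = 0 OR 1 = 1
t5 = d NOR e = 1 NOR 1 = 0
t6 = NOT t5 = NOT 0 = 1
t7 = t4 XOR t5 = 1 XOR 0 = 1
t8 = NOT t7 = NOT 1 = 0
t9 = t8 XOR t3 = 0 XOR 0 = 0
t10 = t9 NOR a = 0 NOR 0 = 1
t11 = t6 NAND c = 1 NAND 1 = 0
So t10 = 1 and t11 = 0.

a=0, b=0, c=1, d=1, e=1, f=1, g=0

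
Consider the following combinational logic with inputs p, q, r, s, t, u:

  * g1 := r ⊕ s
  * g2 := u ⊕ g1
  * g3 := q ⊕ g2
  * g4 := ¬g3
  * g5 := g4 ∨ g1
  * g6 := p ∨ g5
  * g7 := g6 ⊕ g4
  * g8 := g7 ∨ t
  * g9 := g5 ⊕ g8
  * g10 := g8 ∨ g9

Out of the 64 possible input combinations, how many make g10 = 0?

4

g10 = g8 ∨ g9 must be 0, so both g8 = 0 and g9 = 0.
g8 = g7 ∨ t must be 0, so both g7 = 0 and t = 0.
Enumerating the 64 input combinations, 4 give g10 = 0 and 60 give g10 = 1.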